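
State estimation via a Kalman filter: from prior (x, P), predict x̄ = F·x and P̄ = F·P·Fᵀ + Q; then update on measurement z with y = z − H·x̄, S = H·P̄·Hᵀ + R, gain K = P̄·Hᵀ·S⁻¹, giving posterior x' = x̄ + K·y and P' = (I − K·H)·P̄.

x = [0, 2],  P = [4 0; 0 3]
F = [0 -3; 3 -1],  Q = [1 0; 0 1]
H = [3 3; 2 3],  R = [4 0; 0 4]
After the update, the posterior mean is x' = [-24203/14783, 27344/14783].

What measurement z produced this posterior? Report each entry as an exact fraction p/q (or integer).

x̄ = F·x = [-6, -2]
P̄ = F·P·Fᵀ + Q = [28 9; 9 40]
S = H·P̄·Hᵀ + R = [778 663; 663 584]
K = P̄·Hᵀ·S⁻¹ = [9795/14783 -9019/14783; -5646/14783 9903/14783]
x' − x̄ = [64495/14783, 56910/14783] = K·y
y = (KᵀK)⁻¹·Kᵀ·(x' − x̄) = [25, 20]
z = y + H·x̄ = [25, 20] + [-24, -18] = [1, 2]

z = [1, 2]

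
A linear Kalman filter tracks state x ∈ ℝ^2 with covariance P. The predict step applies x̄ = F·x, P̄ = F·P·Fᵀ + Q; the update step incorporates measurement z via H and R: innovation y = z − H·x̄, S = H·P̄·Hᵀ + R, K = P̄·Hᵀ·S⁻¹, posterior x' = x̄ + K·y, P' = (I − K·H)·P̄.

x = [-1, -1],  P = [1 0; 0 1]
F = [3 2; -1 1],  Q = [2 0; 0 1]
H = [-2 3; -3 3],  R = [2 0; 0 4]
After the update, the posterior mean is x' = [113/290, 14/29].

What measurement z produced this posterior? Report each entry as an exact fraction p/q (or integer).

z = [2, -2]

x̄ = F·x = [-5, 0]
P̄ = F·P·Fᵀ + Q = [15 -1; -1 3]
S = H·P̄·Hᵀ + R = [101 132; 132 184]
K = P̄·Hᵀ·S⁻¹ = [33/145 -123/290; 11/29 -6/29]
x' − x̄ = [1563/290, 14/29] = K·y
y = (KᵀK)⁻¹·Kᵀ·(x' − x̄) = [-8, -17]
z = y + H·x̄ = [-8, -17] + [10, 15] = [2, -2]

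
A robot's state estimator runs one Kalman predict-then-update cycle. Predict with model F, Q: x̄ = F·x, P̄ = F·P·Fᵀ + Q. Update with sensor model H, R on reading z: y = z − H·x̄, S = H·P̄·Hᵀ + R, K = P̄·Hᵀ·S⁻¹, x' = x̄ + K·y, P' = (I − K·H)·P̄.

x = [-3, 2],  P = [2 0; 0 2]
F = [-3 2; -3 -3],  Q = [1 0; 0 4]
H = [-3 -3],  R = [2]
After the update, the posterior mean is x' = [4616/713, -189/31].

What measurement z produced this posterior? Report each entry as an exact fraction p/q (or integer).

z = [-1]

x̄ = F·x = [13, 3]
P̄ = F·P·Fᵀ + Q = [27 6; 6 40]
S = H·P̄·Hᵀ + R = [713]
K = P̄·Hᵀ·S⁻¹ = [-99/713; -6/31]
x' − x̄ = [-4653/713, -282/31] = K·y
y = (KᵀK)⁻¹·Kᵀ·(x' − x̄) = [47]
z = y + H·x̄ = [47] + [-48] = [-1]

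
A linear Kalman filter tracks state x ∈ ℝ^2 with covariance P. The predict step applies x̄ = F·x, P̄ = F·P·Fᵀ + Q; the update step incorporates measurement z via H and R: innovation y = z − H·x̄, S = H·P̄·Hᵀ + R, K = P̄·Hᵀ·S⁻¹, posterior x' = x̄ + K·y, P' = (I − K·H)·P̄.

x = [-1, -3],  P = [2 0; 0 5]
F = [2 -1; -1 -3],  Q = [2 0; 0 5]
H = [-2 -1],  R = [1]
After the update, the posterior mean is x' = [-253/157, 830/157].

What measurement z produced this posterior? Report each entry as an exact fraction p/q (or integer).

z = [-2]

x̄ = F·x = [1, 10]
P̄ = F·P·Fᵀ + Q = [15 11; 11 52]
S = H·P̄·Hᵀ + R = [157]
K = P̄·Hᵀ·S⁻¹ = [-41/157; -74/157]
x' − x̄ = [-410/157, -740/157] = K·y
y = (KᵀK)⁻¹·Kᵀ·(x' − x̄) = [10]
z = y + H·x̄ = [10] + [-12] = [-2]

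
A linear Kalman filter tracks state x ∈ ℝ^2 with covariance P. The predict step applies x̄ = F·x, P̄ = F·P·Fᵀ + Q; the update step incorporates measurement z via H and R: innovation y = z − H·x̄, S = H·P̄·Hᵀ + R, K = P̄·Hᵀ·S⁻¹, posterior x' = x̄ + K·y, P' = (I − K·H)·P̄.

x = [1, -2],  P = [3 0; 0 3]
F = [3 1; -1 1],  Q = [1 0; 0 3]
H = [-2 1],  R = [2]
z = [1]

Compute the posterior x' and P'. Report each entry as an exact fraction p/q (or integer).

x' = [-83/53, -117/53]
P' = [305/159 158/53; 158/53 330/53]

x̄ = F·x = [1, -3]
P̄ = F·P·Fᵀ + Q = [31 -6; -6 9]
y = z − H·x̄ = [6]
S = H·P̄·Hᵀ + R = [159]
K = P̄·Hᵀ·S⁻¹ = [-68/159; 7/53]
x' = x̄ + K·y = [-83/53, -117/53]
P' = (I − K·H)·P̄ = [305/159 158/53; 158/53 330/53]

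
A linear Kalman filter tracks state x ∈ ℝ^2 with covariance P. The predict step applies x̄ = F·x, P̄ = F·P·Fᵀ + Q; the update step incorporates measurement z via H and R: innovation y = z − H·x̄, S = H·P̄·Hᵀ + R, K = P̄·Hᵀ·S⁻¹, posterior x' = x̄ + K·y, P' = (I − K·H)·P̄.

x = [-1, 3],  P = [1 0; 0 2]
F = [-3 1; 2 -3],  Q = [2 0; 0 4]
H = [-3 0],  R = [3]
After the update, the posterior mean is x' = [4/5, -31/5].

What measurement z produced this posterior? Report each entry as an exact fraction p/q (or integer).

x̄ = F·x = [6, -11]
P̄ = F·P·Fᵀ + Q = [13 -12; -12 26]
S = H·P̄·Hᵀ + R = [120]
K = P̄·Hᵀ·S⁻¹ = [-13/40; 3/10]
x' − x̄ = [-26/5, 24/5] = K·y
y = (KᵀK)⁻¹·Kᵀ·(x' − x̄) = [16]
z = y + H·x̄ = [16] + [-18] = [-2]

z = [-2]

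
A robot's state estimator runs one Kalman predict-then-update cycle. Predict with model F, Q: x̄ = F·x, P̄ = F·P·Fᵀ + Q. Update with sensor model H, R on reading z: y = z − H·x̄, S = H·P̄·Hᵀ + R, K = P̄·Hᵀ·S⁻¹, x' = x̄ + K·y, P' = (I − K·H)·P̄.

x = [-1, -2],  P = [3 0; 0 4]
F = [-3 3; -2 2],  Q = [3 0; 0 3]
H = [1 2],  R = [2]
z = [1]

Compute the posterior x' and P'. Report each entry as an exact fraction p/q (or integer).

x' = [1/3, 14/45]
P' = [7/2 -4/3; -4/3 43/45]

x̄ = F·x = [-3, -2]
P̄ = F·P·Fᵀ + Q = [66 42; 42 31]
y = z − H·x̄ = [8]
S = H·P̄·Hᵀ + R = [360]
K = P̄·Hᵀ·S⁻¹ = [5/12; 13/45]
x' = x̄ + K·y = [1/3, 14/45]
P' = (I − K·H)·P̄ = [7/2 -4/3; -4/3 43/45]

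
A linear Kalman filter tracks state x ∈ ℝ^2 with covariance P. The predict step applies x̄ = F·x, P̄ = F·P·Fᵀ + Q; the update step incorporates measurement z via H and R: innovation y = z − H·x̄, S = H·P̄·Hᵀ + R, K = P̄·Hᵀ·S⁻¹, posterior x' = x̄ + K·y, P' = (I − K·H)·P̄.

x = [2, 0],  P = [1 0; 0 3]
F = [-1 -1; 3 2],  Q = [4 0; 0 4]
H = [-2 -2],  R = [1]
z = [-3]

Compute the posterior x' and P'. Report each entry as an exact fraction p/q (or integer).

x' = [-112/61, 206/61]
P' = [484/61 -485/61; -485/61 501/61]

x̄ = F·x = [-2, 6]
P̄ = F·P·Fᵀ + Q = [8 -9; -9 25]
y = z − H·x̄ = [5]
S = H·P̄·Hᵀ + R = [61]
K = P̄·Hᵀ·S⁻¹ = [2/61; -32/61]
x' = x̄ + K·y = [-112/61, 206/61]
P' = (I − K·H)·P̄ = [484/61 -485/61; -485/61 501/61]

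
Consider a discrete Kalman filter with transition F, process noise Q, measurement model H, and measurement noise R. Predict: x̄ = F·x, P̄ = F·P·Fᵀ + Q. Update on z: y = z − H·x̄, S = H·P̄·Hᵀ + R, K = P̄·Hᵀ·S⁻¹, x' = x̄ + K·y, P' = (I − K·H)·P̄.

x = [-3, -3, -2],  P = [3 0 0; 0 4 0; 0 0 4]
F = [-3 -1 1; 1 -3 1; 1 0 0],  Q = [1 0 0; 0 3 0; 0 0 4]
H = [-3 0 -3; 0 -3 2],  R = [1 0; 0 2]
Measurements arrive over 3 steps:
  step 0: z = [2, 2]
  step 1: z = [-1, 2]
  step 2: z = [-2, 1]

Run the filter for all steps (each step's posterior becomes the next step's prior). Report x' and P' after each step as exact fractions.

step 0: x̄ = F·x = [10, 4, -3]
step 0: P̄ = F·P·Fᵀ + Q = [36 7 -9; 7 46 3; -9 3 7]
step 0: y = z − H·x̄ = [23, 20]
step 0: S = H·P̄·Hᵀ + R = [226 102; 102 408]
step 0: K = P̄·Hᵀ·S⁻¹ = [-285/802 -46/6817; 6/401 -2231/6817; 19/802 259/40902]
step 0: x' = x̄ + K·y = [23065/13634, -15006/6817, -95239/40902]
step 0: P' = (I − K·H)·P̄ = [94791/13634 -31028/6817 -46588/6817; -31028/6817 22150/6817 30994/6817; -46588/6817 30994/6817 279205/40902]
step 1: x̄ = F·x = [-106394/20451, 122032/20451, 23065/13634]
step 1: P̄ = F·P·Fᵀ + Q = [1600298/20451 -924679/20451 -315493/13634; -924679/20451 662276/20451 187783/13634; -315493/13634 187783/13634 149327/13634]
step 1: y = z − H·x̄ = [-157227/13634, 112601/6817]
step 1: S = H·P̄·Hᵀ + R = [5280491/13634 -2861031/13634; -2861031/13634 1172418/6817]
step 1: K = P̄·Hᵀ·S⁻¹ = [-17600456/41038453 -151545/41038453; 14688858/205192265 -195364591/615576795; 20125933/205192265 4180529/615576795]
step 1: x' = x̄ + K·y = [-39098897/123115359, -4131372/41038453, 82832948/123115359]
step 1: P' = (I − K·H)·P̄ = [944767628/123115359 -617808358/123115359 -309055724/41038453; -617808358/123115359 726603894/205192265 3074352932/615576795; -309055724/41038453 3074352932/615576795 4615709927/615576795]
step 2: x̄ = F·x = [212523755/123115359, 26972133/41038453, -39098897/123115359]
step 2: P̄ = F·P·Fᵀ + Q = [10611540044/123115359 -6150888755/123115359 -3143661698/123115359; -6150888755/123115359 7207015006/205192265 1871025530/123115359; -3143661698/123115359 1871025530/123115359 1437229064/123115359]
step 2: y = z − H·x̄ = [91347952/41038453, 444062350/123115359]
step 2: S = H·P̄·Hᵀ + R = [17325375589/41038453 -9426724407/41038453; -9426724407/41038453 112303608232/615576795]
step 2: K = P̄·Hᵀ·S⁻¹ = [-6464010994269/14931245018821 -51629485625/14931245018821; 1110509815674/14931245018821 -4737985845277/14931245018821; 1524363857406/14931245018821 98763107660/14931245018821]
step 2: x' = x̄ + K·y = [11200024599799/14931245018821, -14412096800959/44793735056463, -992529973139/14931245018821]
step 2: P' = (I − K·H)·P̄ = [115779637385053/14931245018821 -75715558378670/14931245018821 -113624967053630/14931245018821; -75715558378670/14931245018821 160166748570778/44793735056463 75345388440112/14931245018821; -113624967053630/14931245018821 75345388440112/14931245018821 113116845767828/14931245018821]

step 0: x' = [23065/13634, -15006/6817, -95239/40902], P' = [94791/13634 -31028/6817 -46588/6817; -31028/6817 22150/6817 30994/6817; -46588/6817 30994/6817 279205/40902]
step 1: x' = [-39098897/123115359, -4131372/41038453, 82832948/123115359], P' = [944767628/123115359 -617808358/123115359 -309055724/41038453; -617808358/123115359 726603894/205192265 3074352932/615576795; -309055724/41038453 3074352932/615576795 4615709927/615576795]
step 2: x' = [11200024599799/14931245018821, -14412096800959/44793735056463, -992529973139/14931245018821], P' = [115779637385053/14931245018821 -75715558378670/14931245018821 -113624967053630/14931245018821; -75715558378670/14931245018821 160166748570778/44793735056463 75345388440112/14931245018821; -113624967053630/14931245018821 75345388440112/14931245018821 113116845767828/14931245018821]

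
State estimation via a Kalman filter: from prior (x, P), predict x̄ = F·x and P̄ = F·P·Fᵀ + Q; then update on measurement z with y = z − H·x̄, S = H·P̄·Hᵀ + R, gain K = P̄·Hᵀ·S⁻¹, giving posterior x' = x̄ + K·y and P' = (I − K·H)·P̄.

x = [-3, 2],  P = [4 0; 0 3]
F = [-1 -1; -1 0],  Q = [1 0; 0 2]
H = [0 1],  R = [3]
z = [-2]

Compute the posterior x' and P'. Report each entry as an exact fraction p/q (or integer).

x' = [-11/9, -1/3]
P' = [56/9 4/3; 4/3 2]

x̄ = F·x = [1, 3]
P̄ = F·P·Fᵀ + Q = [8 4; 4 6]
y = z − H·x̄ = [-5]
S = H·P̄·Hᵀ + R = [9]
K = P̄·Hᵀ·S⁻¹ = [4/9; 2/3]
x' = x̄ + K·y = [-11/9, -1/3]
P' = (I − K·H)·P̄ = [56/9 4/3; 4/3 2]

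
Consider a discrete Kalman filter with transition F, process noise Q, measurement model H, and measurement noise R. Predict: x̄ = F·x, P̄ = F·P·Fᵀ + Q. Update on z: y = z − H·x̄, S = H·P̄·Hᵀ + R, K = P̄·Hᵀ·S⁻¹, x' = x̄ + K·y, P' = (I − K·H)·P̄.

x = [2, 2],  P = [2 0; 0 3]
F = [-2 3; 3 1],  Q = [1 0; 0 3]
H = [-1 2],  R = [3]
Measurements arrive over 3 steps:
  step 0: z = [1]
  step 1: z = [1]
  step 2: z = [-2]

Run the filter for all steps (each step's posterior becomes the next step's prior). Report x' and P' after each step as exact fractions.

step 0: x' = [40/7, 171/49], P' = [24 81/7; 81/7 309/49]
step 1: x' = [28729/13457, 21699/13457], P' = [96390/13457 46680/13457; 46680/13457 163266/67285]
step 2: x' = [54517595/28350226, 335712/14175113], P' = [207712929/28350226 50278320/14175113; 50278320/14175113 34869843/14175113]

step 0: x̄ = F·x = [2, 8]
step 0: P̄ = F·P·Fᵀ + Q = [36 -3; -3 24]
step 0: y = z − H·x̄ = [-13]
step 0: S = H·P̄·Hᵀ + R = [147]
step 0: K = P̄·Hᵀ·S⁻¹ = [-2/7; 17/49]
step 0: x' = x̄ + K·y = [40/7, 171/49]
step 0: P' = (I − K·H)·P̄ = [24 81/7; 81/7 309/49]
step 1: x̄ = F·x = [-47/49, 1011/49]
step 1: P̄ = F·P·Fᵀ + Q = [730/49 -2160/49; -2160/49 14442/49]
step 1: y = z − H·x̄ = [-2020/49]
step 1: S = H·P̄·Hᵀ + R = [67285/49]
step 1: K = P̄·Hᵀ·S⁻¹ = [-1010/13457; 31044/67285]
step 1: x' = x̄ + K·y = [28729/13457, 21699/13457]
step 1: P' = (I − K·H)·P̄ = [96390/13457 46680/13457; 46680/13457 163266/67285]
step 2: x̄ = F·x = [7639/13457, 107886/13457]
step 2: P̄ = F·P·Fᵀ + Q = [663679/67285 -768102/67285; -768102/67285 6103071/67285]
step 2: y = z − H·x̄ = [-235047/13457]
step 2: S = H·P̄·Hᵀ + R = [28350226/67285]
step 2: K = P̄·Hᵀ·S⁻¹ = [-2199883/28350226; 6487122/14175113]
step 2: x' = x̄ + K·y = [54517595/28350226, 335712/14175113]
step 2: P' = (I − K·H)·P̄ = [207712929/28350226 50278320/14175113; 50278320/14175113 34869843/14175113]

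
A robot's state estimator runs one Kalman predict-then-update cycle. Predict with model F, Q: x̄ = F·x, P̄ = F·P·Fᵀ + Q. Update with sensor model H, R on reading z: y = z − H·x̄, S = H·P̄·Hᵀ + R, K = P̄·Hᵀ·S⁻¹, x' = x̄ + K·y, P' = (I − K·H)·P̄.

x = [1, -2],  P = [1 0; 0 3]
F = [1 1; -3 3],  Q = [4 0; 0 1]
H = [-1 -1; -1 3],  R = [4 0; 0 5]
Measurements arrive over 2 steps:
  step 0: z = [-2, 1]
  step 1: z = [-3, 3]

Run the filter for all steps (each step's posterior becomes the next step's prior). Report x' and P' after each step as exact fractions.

step 0: x̄ = F·x = [-1, -9]
step 0: P̄ = F·P·Fᵀ + Q = [8 6; 6 37]
step 0: y = z − H·x̄ = [-12, 27]
step 0: S = H·P̄·Hᵀ + R = [61 -115; -115 310]
step 0: K = P̄·Hᵀ·S⁻¹ = [-638/1137 -200/1137; -251/1137 292/1137]
step 0: x' = x̄ + K·y = [373/379, 221/379]
step 0: P' = (I − K·H)·P̄ = [2164/1137 388/1137; 388/1137 616/1137]
step 1: x̄ = F·x = [594/379, -456/379]
step 1: P̄ = F·P·Fᵀ + Q = [8104/1137 -1548/379; -1548/379 6391/379]
step 1: y = z − H·x̄ = [-999/379, 3099/379]
step 1: S = H·P̄·Hᵀ + R = [22537/1137 -40127/1137; -40127/1137 214210/1137]
step 1: K = P̄·Hᵀ·S⁻¹ = [-1429556/2829793 -558896/2829793; -543397/2829793 719404/2829793]
step 1: x' = x̄ + K·y = [3633258/2829793, 3910029/2829793]
step 1: P' = (I − K·H)·P̄ = [4987288/2829793 730936/2829793; 730936/2829793 1442652/2829793]

step 0: x' = [373/379, 221/379], P' = [2164/1137 388/1137; 388/1137 616/1137]
step 1: x' = [3633258/2829793, 3910029/2829793], P' = [4987288/2829793 730936/2829793; 730936/2829793 1442652/2829793]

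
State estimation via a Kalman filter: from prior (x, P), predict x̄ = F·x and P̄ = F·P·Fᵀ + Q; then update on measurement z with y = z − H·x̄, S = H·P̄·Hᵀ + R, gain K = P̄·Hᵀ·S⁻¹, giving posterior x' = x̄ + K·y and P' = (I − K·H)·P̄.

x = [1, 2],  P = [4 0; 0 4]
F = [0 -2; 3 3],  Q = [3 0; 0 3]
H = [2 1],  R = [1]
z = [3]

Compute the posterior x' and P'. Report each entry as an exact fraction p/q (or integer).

x' = [-7/2, 279/28]
P' = [31/2 -123/4; -123/4 3471/56]

x̄ = F·x = [-4, 9]
P̄ = F·P·Fᵀ + Q = [19 -24; -24 75]
y = z − H·x̄ = [2]
S = H·P̄·Hᵀ + R = [56]
K = P̄·Hᵀ·S⁻¹ = [1/4; 27/56]
x' = x̄ + K·y = [-7/2, 279/28]
P' = (I − K·H)·P̄ = [31/2 -123/4; -123/4 3471/56]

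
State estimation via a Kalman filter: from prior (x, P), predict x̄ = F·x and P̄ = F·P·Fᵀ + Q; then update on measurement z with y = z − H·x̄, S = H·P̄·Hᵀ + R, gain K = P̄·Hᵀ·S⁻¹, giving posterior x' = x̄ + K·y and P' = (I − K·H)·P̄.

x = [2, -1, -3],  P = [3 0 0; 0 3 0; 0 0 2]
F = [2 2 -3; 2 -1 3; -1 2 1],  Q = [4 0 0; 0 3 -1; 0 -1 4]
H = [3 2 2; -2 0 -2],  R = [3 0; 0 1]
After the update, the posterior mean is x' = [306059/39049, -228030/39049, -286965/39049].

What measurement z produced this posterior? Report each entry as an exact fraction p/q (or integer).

z = [-3, -1]

x̄ = F·x = [11, -4, -7]
P̄ = F·P·Fᵀ + Q = [46 -12 0; -12 36 -7; 0 -7 21]
S = H·P̄·Hᵀ + R = [445 -284; -284 269]
K = P̄·Hᵀ·S⁻¹ = [4538/39049 -8564/39049; 16710/39049 23158/39049; -4396/39049 -10738/39049]
x' − x̄ = [-123480/39049, -71834/39049, -13622/39049] = K·y
y = (KᵀK)⁻¹·Kᵀ·(x' − x̄) = [-14, 7]
z = y + H·x̄ = [-14, 7] + [11, -8] = [-3, -1]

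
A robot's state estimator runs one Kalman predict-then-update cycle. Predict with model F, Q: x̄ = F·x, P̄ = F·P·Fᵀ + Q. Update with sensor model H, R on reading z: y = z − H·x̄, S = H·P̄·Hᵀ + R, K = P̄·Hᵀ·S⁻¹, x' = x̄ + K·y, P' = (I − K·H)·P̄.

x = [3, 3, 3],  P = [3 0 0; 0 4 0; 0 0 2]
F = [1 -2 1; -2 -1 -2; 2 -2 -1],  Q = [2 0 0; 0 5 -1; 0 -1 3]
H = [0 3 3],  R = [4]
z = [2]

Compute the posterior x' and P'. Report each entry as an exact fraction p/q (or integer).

x' = [189/34, -108/17, 117/17]
P' = [2399/136 -703/68 178/17; -703/68 545/34 -269/17; 178/17 -269/17 273/17]

x̄ = F·x = [0, -15, -3]
P̄ = F·P·Fᵀ + Q = [23 -2 20; -2 29 -1; 20 -1 33]
y = z − H·x̄ = [56]
S = H·P̄·Hᵀ + R = [544]
K = P̄·Hᵀ·S⁻¹ = [27/272; 21/136; 3/17]
x' = x̄ + K·y = [189/34, -108/17, 117/17]
P' = (I − K·H)·P̄ = [2399/136 -703/68 178/17; -703/68 545/34 -269/17; 178/17 -269/17 273/17]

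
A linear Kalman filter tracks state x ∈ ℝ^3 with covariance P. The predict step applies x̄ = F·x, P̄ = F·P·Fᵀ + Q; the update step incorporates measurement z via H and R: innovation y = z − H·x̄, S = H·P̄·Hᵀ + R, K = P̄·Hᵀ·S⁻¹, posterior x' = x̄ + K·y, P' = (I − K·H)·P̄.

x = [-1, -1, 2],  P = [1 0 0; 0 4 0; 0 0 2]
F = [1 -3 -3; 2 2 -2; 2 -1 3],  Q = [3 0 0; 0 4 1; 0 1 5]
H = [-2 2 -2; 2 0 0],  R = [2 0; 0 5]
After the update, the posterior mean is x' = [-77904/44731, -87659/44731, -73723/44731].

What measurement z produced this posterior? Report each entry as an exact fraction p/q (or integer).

z = [3, -3]

x̄ = F·x = [-4, -8, 5]
P̄ = F·P·Fᵀ + Q = [58 -10 -4; -10 32 -15; -4 -15 31]
S = H·P̄·Hᵀ + R = [654 -256; -256 237]
K = P̄·Hᵀ·S⁻¹ = [-320/44731 21548/44731; 10949/44731 8052/44731; -10978/44731 -13368/44731]
x' − x̄ = [101020/44731, 270189/44731, -297378/44731] = K·y
y = (KᵀK)⁻¹·Kᵀ·(x' − x̄) = [21, 5]
z = y + H·x̄ = [21, 5] + [-18, -8] = [3, -3]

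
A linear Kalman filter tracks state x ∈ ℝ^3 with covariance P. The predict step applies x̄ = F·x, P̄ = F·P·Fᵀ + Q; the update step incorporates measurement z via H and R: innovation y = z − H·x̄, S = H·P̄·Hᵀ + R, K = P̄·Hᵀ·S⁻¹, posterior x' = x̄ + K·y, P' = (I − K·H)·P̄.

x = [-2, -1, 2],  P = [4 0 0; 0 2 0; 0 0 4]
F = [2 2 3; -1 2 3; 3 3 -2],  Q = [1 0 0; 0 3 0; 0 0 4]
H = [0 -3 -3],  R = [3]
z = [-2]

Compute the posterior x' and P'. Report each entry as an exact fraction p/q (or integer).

x' = [138/29, 2013/232, -933/116]
P' = [905/29 558/29 -552/29; 558/29 9645/232 -4809/116; -552/29 -4809/116 2417/58]

x̄ = F·x = [0, 6, -13]
P̄ = F·P·Fᵀ + Q = [61 36 12; 36 51 -24; 12 -24 74]
y = z − H·x̄ = [-23]
S = H·P̄·Hᵀ + R = [696]
K = P̄·Hᵀ·S⁻¹ = [-6/29; -27/232; -25/116]
x' = x̄ + K·y = [138/29, 2013/232, -933/116]
P' = (I − K·H)·P̄ = [905/29 558/29 -552/29; 558/29 9645/232 -4809/116; -552/29 -4809/116 2417/58]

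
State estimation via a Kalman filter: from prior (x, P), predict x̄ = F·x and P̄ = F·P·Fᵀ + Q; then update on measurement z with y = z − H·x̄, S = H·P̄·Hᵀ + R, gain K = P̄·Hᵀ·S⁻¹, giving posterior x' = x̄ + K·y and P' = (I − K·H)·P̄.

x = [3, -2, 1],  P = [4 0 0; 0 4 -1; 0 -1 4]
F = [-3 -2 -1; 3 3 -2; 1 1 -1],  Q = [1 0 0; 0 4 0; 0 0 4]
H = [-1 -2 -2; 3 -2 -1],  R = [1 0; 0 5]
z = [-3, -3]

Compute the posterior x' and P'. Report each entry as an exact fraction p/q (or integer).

x' = [-1317/4678, 3611/4678, 1943/2339]
P' = [88301/173086 74221/173086 -100319/173086; 74221/173086 337331/173086 -353289/173086; -100319/173086 -353289/173086 208158/86543]

x̄ = F·x = [-6, 1, 0]
P̄ = F·P·Fᵀ + Q = [53 -53 -17; -53 104 37; -17 37 18]
y = z − H·x̄ = [-7, 17]
S = H·P̄·Hᵀ + R = [558 812; 812 1802]
K = P̄·Hᵀ·S⁻¹ = [-36105/173086 21678/86543; -42305/173086 -9871/86543; -25735/173086 -2139/173086]
x' = x̄ + K·y = [-1317/4678, 3611/4678, 1943/2339]
P' = (I − K·H)·P̄ = [88301/173086 74221/173086 -100319/173086; 74221/173086 337331/173086 -353289/173086; -100319/173086 -353289/173086 208158/86543]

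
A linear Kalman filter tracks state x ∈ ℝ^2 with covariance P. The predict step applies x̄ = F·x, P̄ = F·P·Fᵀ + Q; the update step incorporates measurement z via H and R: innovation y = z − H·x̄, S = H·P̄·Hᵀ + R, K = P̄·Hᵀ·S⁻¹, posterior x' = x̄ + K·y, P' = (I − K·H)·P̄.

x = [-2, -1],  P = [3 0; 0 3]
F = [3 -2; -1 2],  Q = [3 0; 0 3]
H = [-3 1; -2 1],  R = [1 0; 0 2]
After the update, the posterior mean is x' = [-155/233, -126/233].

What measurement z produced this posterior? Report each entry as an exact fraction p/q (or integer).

z = [1, 2]

x̄ = F·x = [-4, 0]
P̄ = F·P·Fᵀ + Q = [42 -21; -21 18]
S = H·P̄·Hᵀ + R = [523 375; 375 272]
K = P̄·Hᵀ·S⁻¹ = [-87/233 30/233; -468/1631 1005/1631]
x' − x̄ = [777/233, -126/233] = K·y
y = (KᵀK)⁻¹·Kᵀ·(x' − x̄) = [-11, -6]
z = y + H·x̄ = [-11, -6] + [12, 8] = [1, 2]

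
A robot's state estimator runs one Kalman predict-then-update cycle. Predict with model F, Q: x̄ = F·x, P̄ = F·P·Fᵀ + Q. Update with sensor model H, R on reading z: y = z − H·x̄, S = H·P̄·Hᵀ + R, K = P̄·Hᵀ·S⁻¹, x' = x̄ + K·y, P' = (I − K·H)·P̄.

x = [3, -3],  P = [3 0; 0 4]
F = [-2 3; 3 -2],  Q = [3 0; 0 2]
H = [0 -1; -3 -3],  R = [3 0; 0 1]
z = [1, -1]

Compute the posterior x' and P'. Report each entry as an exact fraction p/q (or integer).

x' = [515/1717, 36/1717]
P' = [5007/1717 -4821/1717; -4821/1717 4824/1717]

x̄ = F·x = [-15, 15]
P̄ = F·P·Fᵀ + Q = [51 -42; -42 45]
y = z − H·x̄ = [16, -1]
S = H·P̄·Hᵀ + R = [48 9; 9 109]
K = P̄·Hᵀ·S⁻¹ = [1607/1717 -558/1717; -1608/1717 -9/1717]
x' = x̄ + K·y = [515/1717, 36/1717]
P' = (I − K·H)·P̄ = [5007/1717 -4821/1717; -4821/1717 4824/1717]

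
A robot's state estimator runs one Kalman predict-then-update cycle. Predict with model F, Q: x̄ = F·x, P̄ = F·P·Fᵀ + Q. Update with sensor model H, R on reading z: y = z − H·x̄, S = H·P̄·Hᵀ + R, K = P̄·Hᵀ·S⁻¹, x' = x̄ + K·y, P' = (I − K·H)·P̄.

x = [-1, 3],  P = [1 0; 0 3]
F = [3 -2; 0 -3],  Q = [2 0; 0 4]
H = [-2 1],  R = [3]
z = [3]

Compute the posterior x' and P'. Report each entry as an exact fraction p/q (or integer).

x' = [-53/9, -76/9]
P' = [229/27 416/27; 416/27 1649/54]

x̄ = F·x = [-9, -9]
P̄ = F·P·Fᵀ + Q = [23 18; 18 31]
y = z − H·x̄ = [-6]
S = H·P̄·Hᵀ + R = [54]
K = P̄·Hᵀ·S⁻¹ = [-14/27; -5/54]
x' = x̄ + K·y = [-53/9, -76/9]
P' = (I − K·H)·P̄ = [229/27 416/27; 416/27 1649/54]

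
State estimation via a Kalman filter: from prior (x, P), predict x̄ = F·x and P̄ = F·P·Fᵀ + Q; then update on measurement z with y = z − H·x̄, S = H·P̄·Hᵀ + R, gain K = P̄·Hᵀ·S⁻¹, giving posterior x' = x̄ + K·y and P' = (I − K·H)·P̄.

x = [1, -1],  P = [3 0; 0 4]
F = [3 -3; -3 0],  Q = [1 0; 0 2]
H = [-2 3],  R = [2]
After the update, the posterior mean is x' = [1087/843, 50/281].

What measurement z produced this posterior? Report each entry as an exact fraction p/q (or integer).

x̄ = F·x = [6, -3]
P̄ = F·P·Fᵀ + Q = [64 -27; -27 29]
S = H·P̄·Hᵀ + R = [843]
K = P̄·Hᵀ·S⁻¹ = [-209/843; 47/281]
x' − x̄ = [-3971/843, 893/281] = K·y
y = (KᵀK)⁻¹·Kᵀ·(x' − x̄) = [19]
z = y + H·x̄ = [19] + [-21] = [-2]

z = [-2]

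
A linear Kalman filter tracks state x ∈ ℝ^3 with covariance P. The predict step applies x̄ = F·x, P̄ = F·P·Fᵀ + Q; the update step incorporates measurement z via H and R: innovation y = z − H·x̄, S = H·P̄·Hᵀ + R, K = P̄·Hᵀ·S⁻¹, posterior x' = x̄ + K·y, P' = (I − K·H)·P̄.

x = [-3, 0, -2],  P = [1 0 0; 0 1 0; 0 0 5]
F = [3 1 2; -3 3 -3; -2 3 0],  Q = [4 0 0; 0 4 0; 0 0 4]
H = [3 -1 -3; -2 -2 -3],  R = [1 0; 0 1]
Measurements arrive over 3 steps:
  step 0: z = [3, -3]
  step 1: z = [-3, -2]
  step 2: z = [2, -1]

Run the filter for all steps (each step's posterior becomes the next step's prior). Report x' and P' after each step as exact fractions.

step 0: x' = [401010/229577, -662561/229577, 9309/5339], P' = [127551/229577 -538714/229577 6708/5339; -538714/229577 2655476/229577 -32715/5339; 6708/5339 -32715/5339 17638/5339]
step 1: x' = [-2032593331/14410595591, -30844117/2058656513, 11703358297/14410595591], P' = [27699066951/115284764728 -13581002657/16469252104 51089268009/115284764728; -13581002657/16469252104 69304389577/16469252104 -36153920735/16469252104; 51089268009/115284764728 -36153920735/16469252104 138614271183/115284764728]
step 2: x' = [900837302014906/1015505608611307, -4320230848998671/3046516825833921, 14710630583072399/21325617780837447], P' = [242993053485792/1015505608611307 -832348676346391/1015505608611307 447439791873332/1015505608611307; -832348676346391/1015505608611307 12742943873705467/3046516825833921 -6648411871088137/3046516825833921; 447439791873332/1015505608611307 -6648411871088137/3046516825833921 25500154679709859/21325617780837447]

step 0: x̄ = F·x = [-13, 15, 6]
step 0: P̄ = F·P·Fᵀ + Q = [34 -36 -3; -36 67 15; -3 15 17]
step 0: y = z − H·x̄ = [75, 19]
step 0: S = H·P̄·Hᵀ + R = [887 371; 371 414]
step 0: K = P̄·Hᵀ·S⁻¹ = [56035/229577 -43006/229577; -51383/229577 -13289/229577; -75/5339 -900/5339]
step 0: x' = x̄ + K·y = [401010/229577, -662561/229577, 9309/5339]
step 0: P' = (I − K·H)·P̄ = [127551/229577 -538714/229577 6708/5339; -538714/229577 2655476/229577 -32715/5339; 6708/5339 -32715/5339 17638/5339]
step 1: x̄ = F·x = [1341043/229577, -4391574/229577, -2789703/229577]
step 1: P̄ = F·P·Fᵀ + Q = [2357543/229577 -9511314/229577 -6164122/229577; -9511314/229577 73001711/229577 47136669/229577; -6164122/229577 47136669/229577 31792364/229577]
step 1: y = z − H·x̄ = [-17472543/229577, -14929325/229577]
step 1: S = H·P̄·Hᵀ + R = [831422545/229577 898757083/229577; 898757083/229577 1003377921/229577]
step 1: K = P̄·Hᵀ·S⁻¹ = [3556630775/16469252104 -18531900731/115284764728; -1585635343/16469252104 -2985011635/16469252104; -1356794911/16469252104 -11866459277/115284764728]
step 1: x' = x̄ + K·y = [-2032593331/14410595591, -30844117/2058656513, 11703358297/14410595591]
step 1: P' = (I − K·H)·P̄ = [27699066951/115284764728 -13581002657/16469252104 51089268009/115284764728; -13581002657/16469252104 69304389577/16469252104 -36153920735/16469252104; 51089268009/115284764728 -36153920735/16469252104 138614271183/115284764728]
step 2: x̄ = F·x = [17093027782/14410595591, -29660021355/14410595591, 3417460205/14410595591]
step 2: P̄ = F·P·Fᵀ + Q = [97547224647/14410595591 -215194814463/14410595591 -137386636711/14410595591; -215194814463/14410595591 13510342817023/115284764728 8542608838401/115284764728; -137386636711/14410595591 8542608838401/115284764728 6078916093255/115284764728]
step 2: y = z − H·x̄ = [-41865532904/14410595591, -29292202122/14410595591]
step 2: S = H·P̄·Hᵀ + R = [39181988101661/28821191182 82057828289887/57642382364; 82057828289887/57642382364 187538132871743/115284764728]
step 2: K = P̄·Hᵀ·S⁻¹ = [219008461183771/1015505608611307 -163608129898798/1015505608611307; -288846347558575/3046516825833921 -546560076068177/3046516825833921; -1772874053492702/21325617780837447 -2215169102575603/21325617780837447]
step 2: x' = x̄ + K·y = [900837302014906/1015505608611307, -4320230848998671/3046516825833921, 14710630583072399/21325617780837447]
step 2: P' = (I − K·H)·P̄ = [242993053485792/1015505608611307 -832348676346391/1015505608611307 447439791873332/1015505608611307; -832348676346391/1015505608611307 12742943873705467/3046516825833921 -6648411871088137/3046516825833921; 447439791873332/1015505608611307 -6648411871088137/3046516825833921 25500154679709859/21325617780837447]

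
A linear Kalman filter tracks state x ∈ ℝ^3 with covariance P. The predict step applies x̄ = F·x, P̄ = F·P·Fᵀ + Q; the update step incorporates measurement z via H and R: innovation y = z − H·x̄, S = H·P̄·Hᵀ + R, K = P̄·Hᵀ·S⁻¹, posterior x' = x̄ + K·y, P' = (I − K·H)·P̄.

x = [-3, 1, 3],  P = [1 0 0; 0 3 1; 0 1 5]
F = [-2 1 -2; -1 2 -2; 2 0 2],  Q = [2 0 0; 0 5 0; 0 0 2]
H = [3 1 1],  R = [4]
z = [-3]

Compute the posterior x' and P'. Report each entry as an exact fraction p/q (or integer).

x̄ = F·x = [1, -1, 0]
P̄ = F·P·Fᵀ + Q = [25 22 -22; 22 30 -18; -22 -18 26]
y = z − H·x̄ = [-5]
S = H·P̄·Hᵀ + R = [249]
K = P̄·Hᵀ·S⁻¹ = [25/83; 26/83; -58/249]
x' = x̄ + K·y = [-42/83, -213/83, 290/249]
P' = (I − K·H)·P̄ = [200/83 -124/83 -376/83; -124/83 462/83 14/83; -376/83 14/83 3110/249]

x' = [-42/83, -213/83, 290/249]
P' = [200/83 -124/83 -376/83; -124/83 462/83 14/83; -376/83 14/83 3110/249]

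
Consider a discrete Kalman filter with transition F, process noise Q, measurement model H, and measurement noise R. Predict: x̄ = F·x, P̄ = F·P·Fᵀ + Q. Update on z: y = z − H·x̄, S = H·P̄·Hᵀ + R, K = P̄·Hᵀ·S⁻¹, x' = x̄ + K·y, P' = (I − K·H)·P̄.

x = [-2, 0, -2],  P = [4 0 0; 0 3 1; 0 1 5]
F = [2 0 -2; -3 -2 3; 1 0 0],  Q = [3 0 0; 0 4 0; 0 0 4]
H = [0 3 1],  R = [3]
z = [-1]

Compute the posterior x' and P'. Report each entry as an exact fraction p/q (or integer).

x̄ = F·x = [0, 0, -2]
P̄ = F·P·Fᵀ + Q = [39 -50 8; -50 85 -12; 8 -12 8]
y = z − H·x̄ = [1]
S = H·P̄·Hᵀ + R = [704]
K = P̄·Hᵀ·S⁻¹ = [-71/352; 243/704; -7/176]
x' = x̄ + K·y = [-71/352, 243/704, -359/176]
P' = (I − K·H)·P̄ = [1823/176 -347/352 207/88; -347/352 791/704 -411/176; 207/88 -411/176 303/44]

x' = [-71/352, 243/704, -359/176]
P' = [1823/176 -347/352 207/88; -347/352 791/704 -411/176; 207/88 -411/176 303/44]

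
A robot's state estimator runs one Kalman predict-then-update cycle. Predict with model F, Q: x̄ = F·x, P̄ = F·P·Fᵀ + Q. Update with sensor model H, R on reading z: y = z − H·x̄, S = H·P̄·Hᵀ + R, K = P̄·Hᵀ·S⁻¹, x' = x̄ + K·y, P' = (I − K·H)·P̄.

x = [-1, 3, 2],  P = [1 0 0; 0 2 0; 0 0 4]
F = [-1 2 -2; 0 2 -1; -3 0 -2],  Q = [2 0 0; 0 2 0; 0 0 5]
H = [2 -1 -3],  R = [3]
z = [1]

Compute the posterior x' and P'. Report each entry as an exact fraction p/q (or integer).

x̄ = F·x = [3, 4, -1]
P̄ = F·P·Fᵀ + Q = [27 16 19; 16 14 8; 19 8 30]
y = z − H·x̄ = [-4]
S = H·P̄·Hᵀ + R = [151]
K = P̄·Hᵀ·S⁻¹ = [-19/151; -6/151; -60/151]
x' = x̄ + K·y = [529/151, 628/151, 89/151]
P' = (I − K·H)·P̄ = [3716/151 2302/151 1729/151; 2302/151 2078/151 848/151; 1729/151 848/151 930/151]

x' = [529/151, 628/151, 89/151]
P' = [3716/151 2302/151 1729/151; 2302/151 2078/151 848/151; 1729/151 848/151 930/151]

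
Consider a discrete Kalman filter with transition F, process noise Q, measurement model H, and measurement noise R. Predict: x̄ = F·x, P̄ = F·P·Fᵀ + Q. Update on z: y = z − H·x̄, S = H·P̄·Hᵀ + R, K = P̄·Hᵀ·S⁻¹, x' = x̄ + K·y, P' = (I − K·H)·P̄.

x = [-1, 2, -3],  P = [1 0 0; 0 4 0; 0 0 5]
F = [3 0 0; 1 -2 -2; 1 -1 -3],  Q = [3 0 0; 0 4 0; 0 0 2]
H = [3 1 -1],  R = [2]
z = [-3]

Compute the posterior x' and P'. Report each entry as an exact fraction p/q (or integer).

x̄ = F·x = [-3, 1, 6]
P̄ = F·P·Fᵀ + Q = [12 3 3; 3 41 39; 3 39 52]
y = z − H·x̄ = [11]
S = H·P̄·Hᵀ + R = [125]
K = P̄·Hᵀ·S⁻¹ = [36/125; 11/125; -4/125]
x' = x̄ + K·y = [21/125, 246/125, 706/125]
P' = (I − K·H)·P̄ = [204/125 -21/125 519/125; -21/125 5004/125 4919/125; 519/125 4919/125 6484/125]

x' = [21/125, 246/125, 706/125]
P' = [204/125 -21/125 519/125; -21/125 5004/125 4919/125; 519/125 4919/125 6484/125]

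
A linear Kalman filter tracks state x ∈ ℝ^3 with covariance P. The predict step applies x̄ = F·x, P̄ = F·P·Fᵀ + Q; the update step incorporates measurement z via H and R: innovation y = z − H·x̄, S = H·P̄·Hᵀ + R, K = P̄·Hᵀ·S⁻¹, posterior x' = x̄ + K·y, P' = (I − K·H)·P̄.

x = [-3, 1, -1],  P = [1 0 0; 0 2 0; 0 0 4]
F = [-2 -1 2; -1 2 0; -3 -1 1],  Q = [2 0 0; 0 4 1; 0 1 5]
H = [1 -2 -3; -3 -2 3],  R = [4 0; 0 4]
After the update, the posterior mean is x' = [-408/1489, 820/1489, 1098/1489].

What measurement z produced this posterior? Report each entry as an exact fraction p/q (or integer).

x̄ = F·x = [3, 5, 7]
P̄ = F·P·Fᵀ + Q = [24 -2 16; -2 13 0; 16 0 20]
S = H·P̄·Hᵀ + R = [172 -16; -16 140]
K = P̄·Hᵀ·S⁻¹ = [-195/1489 -235/1489; -265/1489 -243/1489; -373/1489 85/1489]
x' − x̄ = [-4875/1489, -6625/1489, -9325/1489] = K·y
y = (KᵀK)⁻¹·Kᵀ·(x' − x̄) = [25, 0]
z = y + H·x̄ = [25, 0] + [-28, 2] = [-3, 2]

z = [-3, 2]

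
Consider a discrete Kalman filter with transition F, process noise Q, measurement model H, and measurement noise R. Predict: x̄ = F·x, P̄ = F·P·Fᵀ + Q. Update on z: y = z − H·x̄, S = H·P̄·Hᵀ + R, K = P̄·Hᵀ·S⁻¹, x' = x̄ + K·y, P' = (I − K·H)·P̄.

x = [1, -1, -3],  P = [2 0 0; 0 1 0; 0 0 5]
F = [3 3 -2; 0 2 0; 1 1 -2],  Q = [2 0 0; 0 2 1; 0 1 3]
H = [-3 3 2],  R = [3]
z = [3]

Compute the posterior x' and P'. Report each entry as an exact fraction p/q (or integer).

x̄ = F·x = [6, -2, 6]
P̄ = F·P·Fᵀ + Q = [49 6 29; 6 6 3; 29 3 26]
y = z − H·x̄ = [15]
S = H·P̄·Hᵀ + R = [182]
K = P̄·Hᵀ·S⁻¹ = [-71/182; 3/91; -1/7]
x' = x̄ + K·y = [27/182, -137/91, 27/7]
P' = (I − K·H)·P̄ = [3877/182 759/91 132/7; 759/91 528/91 27/7; 132/7 27/7 156/7]

x' = [27/182, -137/91, 27/7]
P' = [3877/182 759/91 132/7; 759/91 528/91 27/7; 132/7 27/7 156/7]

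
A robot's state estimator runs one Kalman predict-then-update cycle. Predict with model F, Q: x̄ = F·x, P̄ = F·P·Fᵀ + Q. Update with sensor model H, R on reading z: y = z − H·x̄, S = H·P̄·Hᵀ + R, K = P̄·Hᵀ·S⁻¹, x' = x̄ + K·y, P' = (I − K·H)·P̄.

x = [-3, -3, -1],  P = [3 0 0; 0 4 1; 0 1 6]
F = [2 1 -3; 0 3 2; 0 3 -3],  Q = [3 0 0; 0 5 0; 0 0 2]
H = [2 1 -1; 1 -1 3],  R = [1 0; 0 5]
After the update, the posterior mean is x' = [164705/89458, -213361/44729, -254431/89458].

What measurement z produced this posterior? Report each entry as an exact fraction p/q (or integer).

z = [2, -2]

x̄ = F·x = [-6, -11, -6]
P̄ = F·P·Fᵀ + Q = [67 -31 54; -31 77 -3; 54 -3 74]
S = H·P̄·Hᵀ + R = [86 124; 124 1219]
K = P̄·Hᵀ·S⁻¹ = [27491/89458 8142/44729; 18225/44729 -6147/44729; 3193/89458 10075/44729]
x' − x̄ = [701453/89458, 278658/44729, 282317/89458] = K·y
y = (KᵀK)⁻¹·Kᵀ·(x' − x̄) = [19, 11]
z = y + H·x̄ = [19, 11] + [-17, -13] = [2, -2]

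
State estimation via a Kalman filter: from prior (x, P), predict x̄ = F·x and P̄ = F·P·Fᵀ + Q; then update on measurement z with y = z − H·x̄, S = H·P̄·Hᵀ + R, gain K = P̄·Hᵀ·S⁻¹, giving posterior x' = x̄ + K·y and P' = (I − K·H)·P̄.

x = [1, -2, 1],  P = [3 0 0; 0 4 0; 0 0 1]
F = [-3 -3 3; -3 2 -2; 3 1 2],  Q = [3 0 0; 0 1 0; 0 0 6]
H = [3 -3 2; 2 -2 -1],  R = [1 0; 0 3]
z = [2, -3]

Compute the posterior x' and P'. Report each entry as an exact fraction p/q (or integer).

x̄ = F·x = [6, -9, 3]
P̄ = F·P·Fᵀ + Q = [75 -3 -33; -3 48 -23; -33 -23 41]
y = z − H·x̄ = [-49, -30]
S = H·P̄·Hᵀ + R = [1206 682; 682 600]
K = P̄·Hᵀ·S⁻¹ = [-14049/129238 56679/129238; -32761/129238 10111/64619; 36401/129238 -54515/129238]
x' = x̄ + K·y = [-236541/129238, -164513/129238, 239515/129238]
P' = (I − K·H)·P̄ = [1340751/129238 647088/64619 -76887/129238; 647088/64619 1281523/129238 -17680/64619; -76887/129238 -17680/64619 80491/129238]

x' = [-236541/129238, -164513/129238, 239515/129238]
P' = [1340751/129238 647088/64619 -76887/129238; 647088/64619 1281523/129238 -17680/64619; -76887/129238 -17680/64619 80491/129238]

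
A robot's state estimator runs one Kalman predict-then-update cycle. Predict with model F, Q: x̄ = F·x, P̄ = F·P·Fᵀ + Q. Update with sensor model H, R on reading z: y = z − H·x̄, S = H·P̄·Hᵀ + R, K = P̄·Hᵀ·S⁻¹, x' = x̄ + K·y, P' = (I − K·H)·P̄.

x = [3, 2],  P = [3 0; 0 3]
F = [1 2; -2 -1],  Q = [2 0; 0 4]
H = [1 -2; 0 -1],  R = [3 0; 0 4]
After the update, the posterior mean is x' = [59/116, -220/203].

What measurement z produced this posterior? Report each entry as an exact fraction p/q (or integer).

x̄ = F·x = [7, -8]
P̄ = F·P·Fᵀ + Q = [17 -12; -12 19]
S = H·P̄·Hᵀ + R = [144 50; 50 23]
K = P̄·Hᵀ·S⁻¹ = [49/116 -23/58; -50/203 -59/203]
x' − x̄ = [-753/116, 1404/203] = K·y
y = (KᵀK)⁻¹·Kᵀ·(x' − x̄) = [-21, -6]
z = y + H·x̄ = [-21, -6] + [23, 8] = [2, 2]

z = [2, 2]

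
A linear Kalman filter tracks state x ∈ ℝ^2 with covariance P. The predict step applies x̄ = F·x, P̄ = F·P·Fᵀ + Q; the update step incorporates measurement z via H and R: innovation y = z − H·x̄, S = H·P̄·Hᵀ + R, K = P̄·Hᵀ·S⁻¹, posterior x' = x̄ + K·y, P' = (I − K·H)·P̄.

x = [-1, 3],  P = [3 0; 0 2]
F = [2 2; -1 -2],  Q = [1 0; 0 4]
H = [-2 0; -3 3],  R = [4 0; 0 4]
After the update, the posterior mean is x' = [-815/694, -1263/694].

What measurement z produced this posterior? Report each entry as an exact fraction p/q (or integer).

x̄ = F·x = [4, -5]
P̄ = F·P·Fᵀ + Q = [21 -14; -14 15]
S = H·P̄·Hᵀ + R = [88 210; 210 580]
K = P̄·Hᵀ·S⁻¹ = [-231/694 -21/347; -203/694 444/1735]
x' − x̄ = [-3591/694, 2207/694] = K·y
y = (KᵀK)⁻¹·Kᵀ·(x' − x̄) = [11, 25]
z = y + H·x̄ = [11, 25] + [-8, -27] = [3, -2]

z = [3, -2]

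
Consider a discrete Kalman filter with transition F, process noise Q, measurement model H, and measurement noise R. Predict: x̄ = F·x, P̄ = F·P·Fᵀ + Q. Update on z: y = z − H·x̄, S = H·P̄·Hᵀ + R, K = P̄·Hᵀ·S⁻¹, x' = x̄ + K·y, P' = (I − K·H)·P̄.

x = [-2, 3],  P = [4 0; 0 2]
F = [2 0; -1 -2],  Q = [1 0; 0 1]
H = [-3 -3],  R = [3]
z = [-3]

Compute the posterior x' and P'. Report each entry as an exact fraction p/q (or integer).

x̄ = F·x = [-4, -4]
P̄ = F·P·Fᵀ + Q = [17 -8; -8 13]
y = z − H·x̄ = [-27]
S = H·P̄·Hᵀ + R = [129]
K = P̄·Hᵀ·S⁻¹ = [-9/43; -5/43]
x' = x̄ + K·y = [71/43, -37/43]
P' = (I − K·H)·P̄ = [488/43 -479/43; -479/43 484/43]

x' = [71/43, -37/43]
P' = [488/43 -479/43; -479/43 484/43]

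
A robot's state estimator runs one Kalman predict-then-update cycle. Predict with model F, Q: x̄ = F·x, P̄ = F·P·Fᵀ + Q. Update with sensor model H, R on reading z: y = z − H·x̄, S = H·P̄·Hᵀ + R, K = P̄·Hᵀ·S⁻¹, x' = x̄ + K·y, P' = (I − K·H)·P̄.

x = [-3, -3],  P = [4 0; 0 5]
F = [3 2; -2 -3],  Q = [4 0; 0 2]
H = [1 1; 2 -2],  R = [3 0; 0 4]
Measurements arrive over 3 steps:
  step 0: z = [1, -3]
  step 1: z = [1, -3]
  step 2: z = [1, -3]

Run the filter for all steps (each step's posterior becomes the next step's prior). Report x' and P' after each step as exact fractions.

step 0: x' = [-592/1389, 1109/926], P' = [404/463 174/463; 174/463 405/463]
step 1: x' = [-600947/959067, 756026/959067], P' = [247540/319689 88628/319689; 88628/319689 244777/319689]
step 2: x' = [-340711718/564486429, 958355713/1128972858], P' = [145645284/188162143 52180554/188162143; 52180554/188162143 143685705/188162143]

step 0: x̄ = F·x = [-15, 15]
step 0: P̄ = F·P·Fᵀ + Q = [60 -54; -54 63]
step 0: y = z − H·x̄ = [1, 57]
step 0: S = H·P̄·Hᵀ + R = [18 -6; -6 928]
step 0: K = P̄·Hᵀ·S⁻¹ = [578/1389 115/463; 193/463 -231/926]
step 0: x' = x̄ + K·y = [-592/1389, 1109/926]
step 0: P' = (I − K·H)·P̄ = [404/463 174/463; 174/463 405/463]
step 1: x̄ = F·x = [517/463, -7613/2778]
step 1: P̄ = F·P·Fᵀ + Q = [9196/463 -7116/463; -7116/463 8275/463]
step 1: y = z − H·x̄ = [7289/2778, -14882/1389]
step 1: S = H·P̄·Hᵀ + R = [4628/463 1842/463; 1842/463 128664/463]
step 1: K = P̄·Hᵀ·S⁻¹ = [37352/106563 79456/319689; 37045/106563 -156149/639378]
step 1: x' = x̄ + K·y = [-600947/959067, 756026/959067]
step 1: P' = (I − K·H)·P̄ = [247540/319689 88628/319689; 88628/319689 244777/319689]
step 2: x̄ = F·x = [-290789/959067, -1066184/959067]
step 2: P̄ = F·P·Fᵀ + Q = [5549260/319689 -4106066/319689; -4106066/319689 4896067/319689]
step 2: y = z − H·x̄ = [2316040/959067, -491999/106563]
step 2: S = H·P̄·Hᵀ + R = [3192262/319689 145154/35521; 145154/35521 8434288/35521]
step 2: K = P̄·Hᵀ·S⁻¹ = [65941946/188162143 46732365/188162143; 65288753/188162143 -91505151/376324286]
step 2: x' = x̄ + K·y = [-340711718/564486429, 958355713/1128972858]
step 2: P' = (I − K·H)·P̄ = [145645284/188162143 52180554/188162143; 52180554/188162143 143685705/188162143]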